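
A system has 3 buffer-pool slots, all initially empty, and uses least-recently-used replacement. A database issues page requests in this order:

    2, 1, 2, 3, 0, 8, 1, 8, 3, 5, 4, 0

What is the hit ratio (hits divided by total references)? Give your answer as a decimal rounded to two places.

2 -> miss, frames (2)
1 -> miss, frames (2 1)
2 -> hit
3 -> miss, frames (1 2 3)
0 -> miss, evict 1, frames (2 3 0)
8 -> miss, evict 2, frames (3 0 8)
1 -> miss, evict 3, frames (0 8 1)
8 -> hit
3 -> miss, evict 0, frames (1 8 3)
5 -> miss, evict 1, frames (8 3 5)
4 -> miss, evict 8, frames (3 5 4)
0 -> miss, evict 3, frames (5 4 0)
Hits: 2 of 12 references → 2/12 = 0.1667.

0.17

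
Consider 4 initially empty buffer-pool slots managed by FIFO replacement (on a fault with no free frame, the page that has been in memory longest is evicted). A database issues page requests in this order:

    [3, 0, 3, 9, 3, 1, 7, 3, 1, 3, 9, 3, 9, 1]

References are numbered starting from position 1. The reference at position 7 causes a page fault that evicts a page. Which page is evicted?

pos 1: 3 -> fault, frames {3}
pos 2: 0 -> fault, frames {3,0}
pos 3: 3 -> hit
pos 4: 9 -> fault, frames {3,0,9}
pos 5: 3 -> hit
pos 6: 1 -> fault, frames {3,0,9,1}
pos 7: 7 -> fault, evict 3, frames {0,9,1,7}
At position 7, page 3 is evicted.

3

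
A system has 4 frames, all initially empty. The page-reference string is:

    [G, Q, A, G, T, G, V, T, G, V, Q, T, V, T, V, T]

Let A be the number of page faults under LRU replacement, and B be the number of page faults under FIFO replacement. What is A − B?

-1

Under LRU: F F F . F . F . . . F . . . . . → 6 faults.
Under FIFO: F F F . F . F . F . F . . . . . → 7 faults.
A − B = 6 − 7 = -1.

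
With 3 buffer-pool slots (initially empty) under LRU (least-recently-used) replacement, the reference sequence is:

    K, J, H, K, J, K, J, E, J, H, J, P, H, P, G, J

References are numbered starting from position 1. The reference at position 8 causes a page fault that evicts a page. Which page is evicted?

H

pos 1: K → miss, frames (K)
pos 2: J → miss, frames (K J)
pos 3: H → miss, frames (K J H)
pos 4: K → hit
pos 5: J → hit
pos 6: K → hit
pos 7: J → hit
pos 8: E → miss, evict H, frames (K J E)
At position 8, page H is evicted.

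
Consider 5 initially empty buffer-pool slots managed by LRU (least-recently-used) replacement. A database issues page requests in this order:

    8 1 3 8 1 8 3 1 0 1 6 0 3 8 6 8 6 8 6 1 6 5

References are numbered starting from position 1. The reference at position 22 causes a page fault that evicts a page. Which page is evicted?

pos 1: 8 → fault, frames [8]
pos 2: 1 → fault, frames [8, 1]
pos 3: 3 → fault, frames [8, 1, 3]
pos 4: 8 → hit
pos 5: 1 → hit
pos 6: 8 → hit
pos 7: 3 → hit
pos 8: 1 → hit
pos 9: 0 → fault, frames [8, 3, 1, 0]
pos 10: 1 → hit
pos 11: 6 → fault, frames [8, 3, 0, 1, 6]
pos 12: 0 → hit
pos 13: 3 → hit
pos 14: 8 → hit
pos 15: 6 → hit
pos 16: 8 → hit
pos 17: 6 → hit
pos 18: 8 → hit
pos 19: 6 → hit
pos 20: 1 → hit
pos 21: 6 → hit
pos 22: 5 → fault, evict 0, frames [3, 8, 1, 6, 5]
At position 22, page 0 is evicted.

0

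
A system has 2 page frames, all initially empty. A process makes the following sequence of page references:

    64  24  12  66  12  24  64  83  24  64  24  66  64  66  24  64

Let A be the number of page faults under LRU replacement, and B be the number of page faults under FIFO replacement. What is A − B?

1

Under LRU: F F F F . F F F F F . F F . F F → 13 faults.
Under FIFO: F F F F . F F F F F . F . . F F → 12 faults.
A − B = 13 − 12 = 1.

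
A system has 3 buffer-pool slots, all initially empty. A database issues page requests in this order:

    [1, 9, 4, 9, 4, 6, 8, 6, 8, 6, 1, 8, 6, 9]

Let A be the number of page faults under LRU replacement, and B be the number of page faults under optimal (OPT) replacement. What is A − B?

Under LRU: F F F . . F F . . . F . . F → 7 faults.
Under OPT: F F F . . F F . . . . . . F → 6 faults.
A − B = 7 − 6 = 1.

1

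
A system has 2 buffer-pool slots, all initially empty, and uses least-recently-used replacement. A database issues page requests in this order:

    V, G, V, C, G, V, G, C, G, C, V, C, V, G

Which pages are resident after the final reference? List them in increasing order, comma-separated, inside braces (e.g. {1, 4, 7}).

{G, V}

V → miss, frames [V]
G → miss, frames [V, G]
V → hit
C → miss, evict G, frames [V, C]
G → miss, evict V, frames [C, G]
V → miss, evict C, frames [G, V]
G → hit
C → miss, evict V, frames [G, C]
G → hit
C → hit
V → miss, evict G, frames [C, V]
C → hit
V → hit
G → miss, evict C, frames [V, G]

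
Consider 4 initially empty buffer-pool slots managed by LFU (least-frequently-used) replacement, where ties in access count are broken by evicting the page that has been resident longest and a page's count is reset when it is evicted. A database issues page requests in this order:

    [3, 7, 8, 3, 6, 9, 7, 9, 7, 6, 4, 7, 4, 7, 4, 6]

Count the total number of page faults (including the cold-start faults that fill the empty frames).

7

3 -> miss, frames [3]
7 -> miss, frames [3, 7]
8 -> miss, frames [3, 7, 8]
3 -> hit
6 -> miss, frames [3, 7, 8, 6]
9 -> miss, evict 7, frames [3, 8, 6, 9]
7 -> miss, evict 8, frames [3, 6, 9, 7]
9 -> hit
7 -> hit
6 -> hit
4 -> miss, evict 3, frames [6, 9, 7, 4]
7 -> hit
4 -> hit
7 -> hit
4 -> hit
6 -> hit
Page faults: 7.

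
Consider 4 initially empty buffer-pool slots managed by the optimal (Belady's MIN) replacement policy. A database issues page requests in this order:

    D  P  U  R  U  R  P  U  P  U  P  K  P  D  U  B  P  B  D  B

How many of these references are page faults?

D → fault, frames {D}
P → fault, frames {D,P}
U → fault, frames {D,P,U}
R → fault, frames {D,P,U,R}
U → hit
R → hit
P → hit
U → hit
P → hit
U → hit
P → hit
K → fault, evict R, frames {D,P,U,K}
P → hit
D → hit
U → hit
B → fault, evict K, frames {D,P,U,B}
P → hit
B → hit
D → hit
B → hit
Page faults: 6.

6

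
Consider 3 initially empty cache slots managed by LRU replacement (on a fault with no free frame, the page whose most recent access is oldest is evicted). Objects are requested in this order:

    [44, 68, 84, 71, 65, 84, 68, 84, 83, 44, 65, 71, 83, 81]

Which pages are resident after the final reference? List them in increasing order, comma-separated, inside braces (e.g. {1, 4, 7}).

{71, 81, 83}

44 -> miss, frames [44]
68 -> miss, frames [44, 68]
84 -> miss, frames [44, 68, 84]
71 -> miss, evict 44, frames [68, 84, 71]
65 -> miss, evict 68, frames [84, 71, 65]
84 -> hit
68 -> miss, evict 71, frames [65, 84, 68]
84 -> hit
83 -> miss, evict 65, frames [68, 84, 83]
44 -> miss, evict 68, frames [84, 83, 44]
65 -> miss, evict 84, frames [83, 44, 65]
71 -> miss, evict 83, frames [44, 65, 71]
83 -> miss, evict 44, frames [65, 71, 83]
81 -> miss, evict 65, frames [71, 83, 81]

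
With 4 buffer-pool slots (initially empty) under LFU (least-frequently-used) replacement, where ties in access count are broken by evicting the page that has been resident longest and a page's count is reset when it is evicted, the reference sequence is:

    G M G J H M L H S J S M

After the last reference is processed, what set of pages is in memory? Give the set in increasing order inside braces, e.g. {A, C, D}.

{G, H, M, S}

G -> miss, frames {G}
M -> miss, frames {G,M}
G -> hit
J -> miss, frames {G,M,J}
H -> miss, frames {G,M,J,H}
M -> hit
L -> miss, evict J, frames {G,M,H,L}
H -> hit
S -> miss, evict L, frames {G,M,H,S}
J -> miss, evict S, frames {G,M,H,J}
S -> miss, evict J, frames {G,M,H,S}
M -> hit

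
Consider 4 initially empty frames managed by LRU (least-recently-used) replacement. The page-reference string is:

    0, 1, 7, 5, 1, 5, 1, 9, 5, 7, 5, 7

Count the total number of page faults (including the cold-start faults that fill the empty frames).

0: fault, frames {0}
1: fault, frames {0,1}
7: fault, frames {0,1,7}
5: fault, frames {0,1,7,5}
1: hit
5: hit
1: hit
9: fault, evict 0, frames {7,5,1,9}
5: hit
7: hit
5: hit
7: hit
Page faults: 5.

5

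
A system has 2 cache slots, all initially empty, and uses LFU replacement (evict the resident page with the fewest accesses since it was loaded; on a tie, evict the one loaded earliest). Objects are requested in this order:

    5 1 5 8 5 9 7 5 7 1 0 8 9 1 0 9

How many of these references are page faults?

5: miss, frames [5]
1: miss, frames [5, 1]
5: hit
8: miss, evict 1, frames [5, 8]
5: hit
9: miss, evict 8, frames [5, 9]
7: miss, evict 9, frames [5, 7]
5: hit
7: hit
1: miss, evict 7, frames [5, 1]
0: miss, evict 1, frames [5, 0]
8: miss, evict 0, frames [5, 8]
9: miss, evict 8, frames [5, 9]
1: miss, evict 9, frames [5, 1]
0: miss, evict 1, frames [5, 0]
9: miss, evict 0, frames [5, 9]
Page faults: 12.

12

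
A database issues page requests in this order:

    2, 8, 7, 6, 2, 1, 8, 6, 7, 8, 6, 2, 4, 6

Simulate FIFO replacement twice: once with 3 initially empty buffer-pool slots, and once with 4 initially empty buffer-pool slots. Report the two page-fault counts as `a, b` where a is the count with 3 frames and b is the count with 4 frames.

12, 7

3 frames: F F F F F F F F F . . F F F → 12 faults.
4 frames: F F F F . F . . . . . F F . → 7 faults.
7 < 12: adding a frame reduced faults, as is typical.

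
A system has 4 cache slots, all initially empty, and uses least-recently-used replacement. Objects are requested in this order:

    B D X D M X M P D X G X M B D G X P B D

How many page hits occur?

B -> miss, frames [B]
D -> miss, frames [B, D]
X -> miss, frames [B, D, X]
D -> hit
M -> miss, frames [B, X, D, M]
X -> hit
M -> hit
P -> miss, evict B, frames [D, X, M, P]
D -> hit
X -> hit
G -> miss, evict M, frames [P, D, X, G]
X -> hit
M -> miss, evict P, frames [D, G, X, M]
B -> miss, evict D, frames [G, X, M, B]
D -> miss, evict G, frames [X, M, B, D]
G -> miss, evict X, frames [M, B, D, G]
X -> miss, evict M, frames [B, D, G, X]
P -> miss, evict B, frames [D, G, X, P]
B -> miss, evict D, frames [G, X, P, B]
D -> miss, evict G, frames [X, P, B, D]
Hits: 6.

6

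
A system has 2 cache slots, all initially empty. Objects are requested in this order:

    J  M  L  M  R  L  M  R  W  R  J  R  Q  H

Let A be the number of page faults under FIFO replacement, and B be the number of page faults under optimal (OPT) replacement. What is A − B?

1

Under FIFO: F F F . F . F . F F F . F F → 10 faults.
Under OPT: F F F . F . F . F . F . F F → 9 faults.
A − B = 10 − 9 = 1.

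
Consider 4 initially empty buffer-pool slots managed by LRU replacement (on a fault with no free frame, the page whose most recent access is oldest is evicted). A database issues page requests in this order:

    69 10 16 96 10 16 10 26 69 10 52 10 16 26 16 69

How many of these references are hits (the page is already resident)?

6

69: fault, frames [69]
10: fault, frames [69, 10]
16: fault, frames [69, 10, 16]
96: fault, frames [69, 10, 16, 96]
10: hit
16: hit
10: hit
26: fault, evict 69, frames [96, 16, 10, 26]
69: fault, evict 96, frames [16, 10, 26, 69]
10: hit
52: fault, evict 16, frames [26, 69, 10, 52]
10: hit
16: fault, evict 26, frames [69, 52, 10, 16]
26: fault, evict 69, frames [52, 10, 16, 26]
16: hit
69: fault, evict 52, frames [10, 26, 16, 69]
Hits: 6.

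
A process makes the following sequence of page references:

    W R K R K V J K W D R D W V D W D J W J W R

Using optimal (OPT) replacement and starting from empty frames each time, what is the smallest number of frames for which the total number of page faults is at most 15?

f=1: 22 faults
f=2: 13 faults
f=3: 10 faults
f=4: 8 faults
f=5: 6 faults
f=6: 6 faults
Smallest f with faults ≤ 15 is 2.

2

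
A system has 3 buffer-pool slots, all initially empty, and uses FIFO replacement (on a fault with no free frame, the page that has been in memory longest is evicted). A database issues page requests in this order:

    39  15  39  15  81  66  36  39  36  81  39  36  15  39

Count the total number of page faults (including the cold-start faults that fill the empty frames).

8

39 → fault, frames (39)
15 → fault, frames (39 15)
39 → hit
15 → hit
81 → fault, frames (39 15 81)
66 → fault, evict 39, frames (15 81 66)
36 → fault, evict 15, frames (81 66 36)
39 → fault, evict 81, frames (66 36 39)
36 → hit
81 → fault, evict 66, frames (36 39 81)
39 → hit
36 → hit
15 → fault, evict 36, frames (39 81 15)
39 → hit
Page faults: 8.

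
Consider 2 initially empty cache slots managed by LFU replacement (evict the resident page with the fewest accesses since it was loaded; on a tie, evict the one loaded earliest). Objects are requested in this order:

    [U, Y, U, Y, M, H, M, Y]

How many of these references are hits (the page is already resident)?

U: miss, frames {U}
Y: miss, frames {U,Y}
U: hit
Y: hit
M: miss, evict U, frames {Y,M}
H: miss, evict M, frames {Y,H}
M: miss, evict H, frames {Y,M}
Y: hit
Hits: 3.

3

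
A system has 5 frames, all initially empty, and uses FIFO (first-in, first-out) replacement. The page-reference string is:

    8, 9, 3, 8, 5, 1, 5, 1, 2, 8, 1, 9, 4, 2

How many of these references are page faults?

9

8: fault, frames {8}
9: fault, frames {8,9}
3: fault, frames {8,9,3}
8: hit
5: fault, frames {8,9,3,5}
1: fault, frames {8,9,3,5,1}
5: hit
1: hit
2: fault, evict 8, frames {9,3,5,1,2}
8: fault, evict 9, frames {3,5,1,2,8}
1: hit
9: fault, evict 3, frames {5,1,2,8,9}
4: fault, evict 5, frames {1,2,8,9,4}
2: hit
Page faults: 9.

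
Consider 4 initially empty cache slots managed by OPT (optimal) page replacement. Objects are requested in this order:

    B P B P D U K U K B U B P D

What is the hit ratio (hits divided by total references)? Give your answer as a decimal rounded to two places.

0.57

B → miss, frames [B]
P → miss, frames [B, P]
B → hit
P → hit
D → miss, frames [B, P, D]
U → miss, frames [B, P, D, U]
K → miss, evict D, frames [B, P, U, K]
U → hit
K → hit
B → hit
U → hit
B → hit
P → hit
D → miss, evict K, frames [B, P, U, D]
Hits: 8 of 14 references → 8/14 = 0.5714.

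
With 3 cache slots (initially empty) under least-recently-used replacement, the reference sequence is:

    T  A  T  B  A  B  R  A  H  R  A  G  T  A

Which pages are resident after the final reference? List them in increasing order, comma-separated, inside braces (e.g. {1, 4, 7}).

T -> miss, frames [T]
A -> miss, frames [T, A]
T -> hit
B -> miss, frames [A, T, B]
A -> hit
B -> hit
R -> miss, evict T, frames [A, B, R]
A -> hit
H -> miss, evict B, frames [R, A, H]
R -> hit
A -> hit
G -> miss, evict H, frames [R, A, G]
T -> miss, evict R, frames [A, G, T]
A -> hit

{A, G, T}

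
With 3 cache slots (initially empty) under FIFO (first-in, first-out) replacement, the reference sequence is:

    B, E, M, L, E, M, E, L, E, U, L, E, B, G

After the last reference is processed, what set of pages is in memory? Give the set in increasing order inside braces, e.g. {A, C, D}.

{B, E, G}

B: fault, frames {B}
E: fault, frames {B,E}
M: fault, frames {B,E,M}
L: fault, evict B, frames {E,M,L}
E: hit
M: hit
E: hit
L: hit
E: hit
U: fault, evict E, frames {M,L,U}
L: hit
E: fault, evict M, frames {L,U,E}
B: fault, evict L, frames {U,E,B}
G: fault, evict U, frames {E,B,G}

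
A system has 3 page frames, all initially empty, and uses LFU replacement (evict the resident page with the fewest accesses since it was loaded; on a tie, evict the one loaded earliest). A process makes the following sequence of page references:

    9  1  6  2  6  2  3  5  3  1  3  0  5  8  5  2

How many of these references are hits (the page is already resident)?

9 -> miss, frames [9]
1 -> miss, frames [9, 1]
6 -> miss, frames [9, 1, 6]
2 -> miss, evict 9, frames [1, 6, 2]
6 -> hit
2 -> hit
3 -> miss, evict 1, frames [6, 2, 3]
5 -> miss, evict 3, frames [6, 2, 5]
3 -> miss, evict 5, frames [6, 2, 3]
1 -> miss, evict 3, frames [6, 2, 1]
3 -> miss, evict 1, frames [6, 2, 3]
0 -> miss, evict 3, frames [6, 2, 0]
5 -> miss, evict 0, frames [6, 2, 5]
8 -> miss, evict 5, frames [6, 2, 8]
5 -> miss, evict 8, frames [6, 2, 5]
2 -> hit
Hits: 3.

3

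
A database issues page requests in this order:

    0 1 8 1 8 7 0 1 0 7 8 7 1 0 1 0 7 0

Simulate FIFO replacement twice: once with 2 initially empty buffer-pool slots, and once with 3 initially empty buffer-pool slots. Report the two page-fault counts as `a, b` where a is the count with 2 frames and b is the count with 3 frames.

11, 10

2 frames: F F F . . F F F . F F . F F . . F . → 11 faults.
3 frames: F F F . . F F F . . F F . F F . . . → 10 faults.
10 < 11: adding a frame reduced faults, as is typical.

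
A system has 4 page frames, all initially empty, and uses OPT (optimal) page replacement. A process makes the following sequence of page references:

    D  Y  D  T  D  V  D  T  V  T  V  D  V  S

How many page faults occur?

5

D: miss, frames (D)
Y: miss, frames (D Y)
D: hit
T: miss, frames (D Y T)
D: hit
V: miss, frames (D Y T V)
D: hit
T: hit
V: hit
T: hit
V: hit
D: hit
V: hit
S: miss, evict V, frames (D Y T S)
Page faults: 5.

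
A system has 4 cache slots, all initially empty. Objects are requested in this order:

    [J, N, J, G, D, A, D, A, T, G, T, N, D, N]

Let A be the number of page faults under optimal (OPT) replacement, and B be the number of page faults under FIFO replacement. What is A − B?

Under OPT: F F . F F F . . F . . . . . → 6 faults.
Under FIFO: F F . F F F . . F . . F . . → 7 faults.
A − B = 6 − 7 = -1.

-1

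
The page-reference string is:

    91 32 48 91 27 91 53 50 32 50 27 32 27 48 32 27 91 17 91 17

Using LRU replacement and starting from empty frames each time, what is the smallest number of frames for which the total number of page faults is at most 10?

5

f=1: 20 faults
f=2: 15 faults
f=3: 11 faults
f=4: 11 faults
f=5: 10 faults
f=6: 7 faults
f=7: 7 faults
Smallest f with faults ≤ 10 is 5.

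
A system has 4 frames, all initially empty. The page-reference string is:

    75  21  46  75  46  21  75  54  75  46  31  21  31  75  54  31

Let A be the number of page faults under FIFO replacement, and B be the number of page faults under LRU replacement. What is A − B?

Under FIFO: F F F . . . . F . . F . . F . . → 6 faults.
Under LRU: F F F . . . . F . . F F . . F . → 7 faults.
A − B = 6 − 7 = -1.

-1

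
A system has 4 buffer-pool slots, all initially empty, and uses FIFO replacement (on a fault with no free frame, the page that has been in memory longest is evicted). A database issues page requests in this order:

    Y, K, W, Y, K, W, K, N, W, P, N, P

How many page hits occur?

7

Y → miss, frames {Y}
K → miss, frames {Y,K}
W → miss, frames {Y,K,W}
Y → hit
K → hit
W → hit
K → hit
N → miss, frames {Y,K,W,N}
W → hit
P → miss, evict Y, frames {K,W,N,P}
N → hit
P → hit
Hits: 7.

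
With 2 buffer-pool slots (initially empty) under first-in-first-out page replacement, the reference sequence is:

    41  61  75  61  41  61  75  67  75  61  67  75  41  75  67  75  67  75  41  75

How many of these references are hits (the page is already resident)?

41 -> miss, frames {41}
61 -> miss, frames {41,61}
75 -> miss, evict 41, frames {61,75}
61 -> hit
41 -> miss, evict 61, frames {75,41}
61 -> miss, evict 75, frames {41,61}
75 -> miss, evict 41, frames {61,75}
67 -> miss, evict 61, frames {75,67}
75 -> hit
61 -> miss, evict 75, frames {67,61}
67 -> hit
75 -> miss, evict 67, frames {61,75}
41 -> miss, evict 61, frames {75,41}
75 -> hit
67 -> miss, evict 75, frames {41,67}
75 -> miss, evict 41, frames {67,75}
67 -> hit
75 -> hit
41 -> miss, evict 67, frames {75,41}
75 -> hit
Hits: 7.

7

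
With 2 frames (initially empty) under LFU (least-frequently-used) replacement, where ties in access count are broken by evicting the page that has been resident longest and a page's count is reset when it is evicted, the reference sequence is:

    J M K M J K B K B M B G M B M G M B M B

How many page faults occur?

J: fault, frames (J)
M: fault, frames (J M)
K: fault, evict J, frames (M K)
M: hit
J: fault, evict K, frames (M J)
K: fault, evict J, frames (M K)
B: fault, evict K, frames (M B)
K: fault, evict B, frames (M K)
B: fault, evict K, frames (M B)
M: hit
B: hit
G: fault, evict B, frames (M G)
M: hit
B: fault, evict G, frames (M B)
M: hit
G: fault, evict B, frames (M G)
M: hit
B: fault, evict G, frames (M B)
M: hit
B: hit
Page faults: 12.

12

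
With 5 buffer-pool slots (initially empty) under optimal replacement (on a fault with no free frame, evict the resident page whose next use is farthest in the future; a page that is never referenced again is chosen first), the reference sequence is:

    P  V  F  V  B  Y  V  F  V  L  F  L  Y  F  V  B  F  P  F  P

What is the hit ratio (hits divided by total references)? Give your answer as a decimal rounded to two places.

0.65

P → miss, frames {P}
V → miss, frames {P,V}
F → miss, frames {P,V,F}
V → hit
B → miss, frames {P,V,F,B}
Y → miss, frames {P,V,F,B,Y}
V → hit
F → hit
V → hit
L → miss, evict P, frames {V,F,B,Y,L}
F → hit
L → hit
Y → hit
F → hit
V → hit
B → hit
F → hit
P → miss, evict L, frames {V,F,B,Y,P}
F → hit
P → hit
Hits: 13 of 20 references → 13/20 = 0.6500.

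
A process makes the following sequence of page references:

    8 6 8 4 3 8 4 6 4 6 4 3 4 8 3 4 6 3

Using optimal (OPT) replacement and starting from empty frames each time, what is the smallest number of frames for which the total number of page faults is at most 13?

2

f=1: 18 faults
f=2: 10 faults
f=3: 7 faults
f=4: 4 faults
Smallest f with faults ≤ 13 is 2.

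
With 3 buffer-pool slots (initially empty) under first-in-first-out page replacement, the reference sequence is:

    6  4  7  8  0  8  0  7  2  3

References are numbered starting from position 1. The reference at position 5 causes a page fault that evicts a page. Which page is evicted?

pos 1: 6 → miss, frames {6}
pos 2: 4 → miss, frames {6,4}
pos 3: 7 → miss, frames {6,4,7}
pos 4: 8 → miss, evict 6, frames {4,7,8}
pos 5: 0 → miss, evict 4, frames {7,8,0}
At position 5, page 4 is evicted.

4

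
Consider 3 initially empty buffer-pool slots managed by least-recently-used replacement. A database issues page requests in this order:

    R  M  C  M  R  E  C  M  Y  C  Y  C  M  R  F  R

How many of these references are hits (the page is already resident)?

7

R -> miss, frames {R}
M -> miss, frames {R,M}
C -> miss, frames {R,M,C}
M -> hit
R -> hit
E -> miss, evict C, frames {M,R,E}
C -> miss, evict M, frames {R,E,C}
M -> miss, evict R, frames {E,C,M}
Y -> miss, evict E, frames {C,M,Y}
C -> hit
Y -> hit
C -> hit
M -> hit
R -> miss, evict Y, frames {C,M,R}
F -> miss, evict C, frames {M,R,F}
R -> hit
Hits: 7.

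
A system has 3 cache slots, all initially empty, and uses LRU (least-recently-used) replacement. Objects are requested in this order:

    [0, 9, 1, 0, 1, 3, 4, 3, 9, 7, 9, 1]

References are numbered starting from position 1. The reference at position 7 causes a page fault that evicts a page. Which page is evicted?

pos 1: 0 → fault, frames (0)
pos 2: 9 → fault, frames (0 9)
pos 3: 1 → fault, frames (0 9 1)
pos 4: 0 → hit
pos 5: 1 → hit
pos 6: 3 → fault, evict 9, frames (0 1 3)
pos 7: 4 → fault, evict 0, frames (1 3 4)
At position 7, page 0 is evicted.

0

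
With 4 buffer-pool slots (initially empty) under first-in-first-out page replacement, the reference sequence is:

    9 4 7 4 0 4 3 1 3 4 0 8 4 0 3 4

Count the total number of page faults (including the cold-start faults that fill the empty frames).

10

9 -> fault, frames [9]
4 -> fault, frames [9, 4]
7 -> fault, frames [9, 4, 7]
4 -> hit
0 -> fault, frames [9, 4, 7, 0]
4 -> hit
3 -> fault, evict 9, frames [4, 7, 0, 3]
1 -> fault, evict 4, frames [7, 0, 3, 1]
3 -> hit
4 -> fault, evict 7, frames [0, 3, 1, 4]
0 -> hit
8 -> fault, evict 0, frames [3, 1, 4, 8]
4 -> hit
0 -> fault, evict 3, frames [1, 4, 8, 0]
3 -> fault, evict 1, frames [4, 8, 0, 3]
4 -> hit
Page faults: 10.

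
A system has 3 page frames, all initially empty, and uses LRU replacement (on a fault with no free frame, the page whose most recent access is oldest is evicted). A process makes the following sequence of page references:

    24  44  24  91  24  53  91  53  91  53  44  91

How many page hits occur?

24: fault, frames (24)
44: fault, frames (24 44)
24: hit
91: fault, frames (44 24 91)
24: hit
53: fault, evict 44, frames (91 24 53)
91: hit
53: hit
91: hit
53: hit
44: fault, evict 24, frames (91 53 44)
91: hit
Hits: 7.

7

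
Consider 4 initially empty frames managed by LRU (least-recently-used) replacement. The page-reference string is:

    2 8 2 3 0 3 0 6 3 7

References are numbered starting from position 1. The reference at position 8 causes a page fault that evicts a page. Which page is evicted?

pos 1: 2: miss, frames [2]
pos 2: 8: miss, frames [2, 8]
pos 3: 2: hit
pos 4: 3: miss, frames [8, 2, 3]
pos 5: 0: miss, frames [8, 2, 3, 0]
pos 6: 3: hit
pos 7: 0: hit
pos 8: 6: miss, evict 8, frames [2, 3, 0, 6]
At position 8, page 8 is evicted.

8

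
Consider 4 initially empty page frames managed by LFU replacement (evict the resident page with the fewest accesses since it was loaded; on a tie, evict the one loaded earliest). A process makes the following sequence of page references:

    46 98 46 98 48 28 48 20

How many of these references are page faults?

46: fault, frames {46}
98: fault, frames {46,98}
46: hit
98: hit
48: fault, frames {46,98,48}
28: fault, frames {46,98,48,28}
48: hit
20: fault, evict 28, frames {46,98,48,20}
Page faults: 5.

5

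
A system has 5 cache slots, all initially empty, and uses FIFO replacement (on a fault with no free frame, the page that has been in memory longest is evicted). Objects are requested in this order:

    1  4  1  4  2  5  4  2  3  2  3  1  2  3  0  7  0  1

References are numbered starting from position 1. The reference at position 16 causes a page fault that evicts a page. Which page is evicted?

4

pos 1: 1 -> miss, frames (1)
pos 2: 4 -> miss, frames (1 4)
pos 3: 1 -> hit
pos 4: 4 -> hit
pos 5: 2 -> miss, frames (1 4 2)
pos 6: 5 -> miss, frames (1 4 2 5)
pos 7: 4 -> hit
pos 8: 2 -> hit
pos 9: 3 -> miss, frames (1 4 2 5 3)
pos 10: 2 -> hit
pos 11: 3 -> hit
pos 12: 1 -> hit
pos 13: 2 -> hit
pos 14: 3 -> hit
pos 15: 0 -> miss, evict 1, frames (4 2 5 3 0)
pos 16: 7 -> miss, evict 4, frames (2 5 3 0 7)
At position 16, page 4 is evicted.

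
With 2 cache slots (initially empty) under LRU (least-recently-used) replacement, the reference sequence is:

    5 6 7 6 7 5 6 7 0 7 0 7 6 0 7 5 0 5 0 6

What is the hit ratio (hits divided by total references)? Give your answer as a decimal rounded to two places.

5: miss, frames {5}
6: miss, frames {5,6}
7: miss, evict 5, frames {6,7}
6: hit
7: hit
5: miss, evict 6, frames {7,5}
6: miss, evict 7, frames {5,6}
7: miss, evict 5, frames {6,7}
0: miss, evict 6, frames {7,0}
7: hit
0: hit
7: hit
6: miss, evict 0, frames {7,6}
0: miss, evict 7, frames {6,0}
7: miss, evict 6, frames {0,7}
5: miss, evict 0, frames {7,5}
0: miss, evict 7, frames {5,0}
5: hit
0: hit
6: miss, evict 5, frames {0,6}
Hits: 7 of 20 references → 7/20 = 0.3500.

0.35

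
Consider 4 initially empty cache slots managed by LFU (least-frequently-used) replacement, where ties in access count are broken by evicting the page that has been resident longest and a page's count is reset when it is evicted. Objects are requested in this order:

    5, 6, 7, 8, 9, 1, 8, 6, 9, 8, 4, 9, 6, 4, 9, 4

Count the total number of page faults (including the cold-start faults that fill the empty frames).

8

5 → fault, frames {5}
6 → fault, frames {5,6}
7 → fault, frames {5,6,7}
8 → fault, frames {5,6,7,8}
9 → fault, evict 5, frames {6,7,8,9}
1 → fault, evict 6, frames {7,8,9,1}
8 → hit
6 → fault, evict 7, frames {8,9,1,6}
9 → hit
8 → hit
4 → fault, evict 1, frames {8,9,6,4}
9 → hit
6 → hit
4 → hit
9 → hit
4 → hit
Page faults: 8.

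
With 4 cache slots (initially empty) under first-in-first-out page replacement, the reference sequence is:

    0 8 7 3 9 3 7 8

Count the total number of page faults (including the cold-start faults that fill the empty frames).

0: miss, frames (0)
8: miss, frames (0 8)
7: miss, frames (0 8 7)
3: miss, frames (0 8 7 3)
9: miss, evict 0, frames (8 7 3 9)
3: hit
7: hit
8: hit
Page faults: 5.

5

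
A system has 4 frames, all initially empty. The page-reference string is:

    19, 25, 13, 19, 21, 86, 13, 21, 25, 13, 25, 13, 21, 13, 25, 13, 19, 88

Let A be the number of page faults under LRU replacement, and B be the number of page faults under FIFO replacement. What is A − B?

Under LRU: F F F . F F . . F . . . . . . . F F → 8 faults.
Under FIFO: F F F . F F . . . . . . . . . . F F → 7 faults.
A − B = 8 − 7 = 1.

1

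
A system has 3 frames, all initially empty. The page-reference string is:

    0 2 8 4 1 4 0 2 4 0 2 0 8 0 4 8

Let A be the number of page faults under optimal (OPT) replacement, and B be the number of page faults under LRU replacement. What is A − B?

-2

Under OPT: F F F F F . . F . . . . F . . . → 7 faults.
Under LRU: F F F F F . F F . . . . F . F . → 9 faults.
A − B = 7 − 9 = -2.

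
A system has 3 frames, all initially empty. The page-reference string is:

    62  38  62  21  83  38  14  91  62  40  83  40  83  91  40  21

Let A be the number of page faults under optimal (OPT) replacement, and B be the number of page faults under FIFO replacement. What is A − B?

-3

Under OPT: F F . F F . F F . F . . . . . F → 8 faults.
Under FIFO: F F . F F . F F F F F . . F . F → 11 faults.
A − B = 8 − 11 = -3.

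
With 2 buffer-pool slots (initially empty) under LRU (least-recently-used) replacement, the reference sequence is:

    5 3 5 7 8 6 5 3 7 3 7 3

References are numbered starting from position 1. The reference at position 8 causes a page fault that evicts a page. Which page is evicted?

6

pos 1: 5 -> fault, frames {5}
pos 2: 3 -> fault, frames {5,3}
pos 3: 5 -> hit
pos 4: 7 -> fault, evict 3, frames {5,7}
pos 5: 8 -> fault, evict 5, frames {7,8}
pos 6: 6 -> fault, evict 7, frames {8,6}
pos 7: 5 -> fault, evict 8, frames {6,5}
pos 8: 3 -> fault, evict 6, frames {5,3}
At position 8, page 6 is evicted.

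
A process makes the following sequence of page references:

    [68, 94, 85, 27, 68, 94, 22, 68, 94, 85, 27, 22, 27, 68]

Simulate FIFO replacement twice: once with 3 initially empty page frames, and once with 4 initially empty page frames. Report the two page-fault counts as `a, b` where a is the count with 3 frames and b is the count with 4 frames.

3 frames: F F F F F F F . . F F . . F → 10 faults.
4 frames: F F F F . . F F F F F F . F → 11 faults.
11 > 10: adding a frame increased faults — Belady's anomaly.

10, 11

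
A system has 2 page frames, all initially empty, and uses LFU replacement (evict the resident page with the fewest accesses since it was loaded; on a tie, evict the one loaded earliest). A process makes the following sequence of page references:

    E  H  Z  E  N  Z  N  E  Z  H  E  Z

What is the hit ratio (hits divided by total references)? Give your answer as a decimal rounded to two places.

0.08

E → miss, frames [E]
H → miss, frames [E, H]
Z → miss, evict E, frames [H, Z]
E → miss, evict H, frames [Z, E]
N → miss, evict Z, frames [E, N]
Z → miss, evict E, frames [N, Z]
N → hit
E → miss, evict Z, frames [N, E]
Z → miss, evict E, frames [N, Z]
H → miss, evict Z, frames [N, H]
E → miss, evict H, frames [N, E]
Z → miss, evict E, frames [N, Z]
Hits: 1 of 12 references → 1/12 = 0.0833.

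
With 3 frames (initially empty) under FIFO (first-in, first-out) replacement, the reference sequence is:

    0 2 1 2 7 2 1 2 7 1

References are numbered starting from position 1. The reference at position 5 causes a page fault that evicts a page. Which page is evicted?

0

pos 1: 0: fault, frames [0]
pos 2: 2: fault, frames [0, 2]
pos 3: 1: fault, frames [0, 2, 1]
pos 4: 2: hit
pos 5: 7: fault, evict 0, frames [2, 1, 7]
At position 5, page 0 is evicted.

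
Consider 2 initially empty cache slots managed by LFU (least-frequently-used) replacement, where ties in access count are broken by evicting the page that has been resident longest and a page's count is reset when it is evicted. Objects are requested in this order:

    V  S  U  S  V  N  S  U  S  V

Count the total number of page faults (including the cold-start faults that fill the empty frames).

V: miss, frames {V}
S: miss, frames {V,S}
U: miss, evict V, frames {S,U}
S: hit
V: miss, evict U, frames {S,V}
N: miss, evict V, frames {S,N}
S: hit
U: miss, evict N, frames {S,U}
S: hit
V: miss, evict U, frames {S,V}
Page faults: 7.

7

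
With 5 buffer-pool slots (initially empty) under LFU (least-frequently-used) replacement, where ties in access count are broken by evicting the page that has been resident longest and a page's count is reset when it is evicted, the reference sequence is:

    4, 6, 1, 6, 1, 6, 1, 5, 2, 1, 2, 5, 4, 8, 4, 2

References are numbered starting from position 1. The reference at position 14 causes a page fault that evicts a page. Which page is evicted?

4

pos 1: 4: miss, frames {4}
pos 2: 6: miss, frames {4,6}
pos 3: 1: miss, frames {4,6,1}
pos 4: 6: hit
pos 5: 1: hit
pos 6: 6: hit
pos 7: 1: hit
pos 8: 5: miss, frames {4,6,1,5}
pos 9: 2: miss, frames {4,6,1,5,2}
pos 10: 1: hit
pos 11: 2: hit
pos 12: 5: hit
pos 13: 4: hit
pos 14: 8: miss, evict 4, frames {6,1,5,2,8}
At position 14, page 4 is evicted.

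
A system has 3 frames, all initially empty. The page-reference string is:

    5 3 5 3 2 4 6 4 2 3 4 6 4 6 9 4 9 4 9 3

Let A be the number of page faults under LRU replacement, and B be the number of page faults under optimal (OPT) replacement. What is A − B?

Under LRU: F F . . F F F . . F . F . . F . . . . F → 9 faults.
Under OPT: F F . . F F F . . F . . . . F . . . . . → 7 faults.
A − B = 9 − 7 = 2.

2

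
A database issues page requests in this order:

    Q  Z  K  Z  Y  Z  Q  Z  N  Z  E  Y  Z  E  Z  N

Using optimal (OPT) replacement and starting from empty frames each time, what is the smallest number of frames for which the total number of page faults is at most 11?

f=1: 16 faults
f=2: 10 faults
f=3: 7 faults
f=4: 6 faults
f=5: 6 faults
f=6: 6 faults
Smallest f with faults ≤ 11 is 2.

2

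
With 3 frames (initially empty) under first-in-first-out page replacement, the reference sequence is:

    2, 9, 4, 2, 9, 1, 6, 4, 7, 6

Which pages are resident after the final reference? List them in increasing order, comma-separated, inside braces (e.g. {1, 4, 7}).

2 → miss, frames (2)
9 → miss, frames (2 9)
4 → miss, frames (2 9 4)
2 → hit
9 → hit
1 → miss, evict 2, frames (9 4 1)
6 → miss, evict 9, frames (4 1 6)
4 → hit
7 → miss, evict 4, frames (1 6 7)
6 → hit

{1, 6, 7}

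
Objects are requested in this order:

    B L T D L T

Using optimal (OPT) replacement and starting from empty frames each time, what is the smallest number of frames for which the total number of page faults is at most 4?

f=1: 6 faults
f=2: 5 faults
f=3: 4 faults
f=4: 4 faults
Smallest f with faults ≤ 4 is 3.

3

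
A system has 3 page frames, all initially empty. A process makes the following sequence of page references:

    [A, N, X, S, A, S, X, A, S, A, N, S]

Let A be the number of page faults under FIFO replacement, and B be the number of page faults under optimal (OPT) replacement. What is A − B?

1

Under FIFO: F F F F F . . . . . F . → 6 faults.
Under OPT: F F F F . . . . . . F . → 5 faults.
A − B = 6 − 5 = 1.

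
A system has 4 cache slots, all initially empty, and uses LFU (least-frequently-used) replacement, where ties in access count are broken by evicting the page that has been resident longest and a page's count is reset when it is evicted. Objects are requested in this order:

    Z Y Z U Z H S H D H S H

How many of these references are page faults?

Z: miss, frames [Z]
Y: miss, frames [Z, Y]
Z: hit
U: miss, frames [Z, Y, U]
Z: hit
H: miss, frames [Z, Y, U, H]
S: miss, evict Y, frames [Z, U, H, S]
H: hit
D: miss, evict U, frames [Z, H, S, D]
H: hit
S: hit
H: hit
Page faults: 6.

6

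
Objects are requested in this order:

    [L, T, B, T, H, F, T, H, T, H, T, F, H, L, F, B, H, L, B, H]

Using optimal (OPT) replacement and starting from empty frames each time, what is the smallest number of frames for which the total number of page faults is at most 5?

5

f=1: 20 faults
f=2: 11 faults
f=3: 7 faults
f=4: 6 faults
f=5: 5 faults
Smallest f with faults ≤ 5 is 5.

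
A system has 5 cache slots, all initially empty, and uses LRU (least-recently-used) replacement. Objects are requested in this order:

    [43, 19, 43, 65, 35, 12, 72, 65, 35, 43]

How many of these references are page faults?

6

43: fault, frames [43]
19: fault, frames [43, 19]
43: hit
65: fault, frames [19, 43, 65]
35: fault, frames [19, 43, 65, 35]
12: fault, frames [19, 43, 65, 35, 12]
72: fault, evict 19, frames [43, 65, 35, 12, 72]
65: hit
35: hit
43: hit
Page faults: 6.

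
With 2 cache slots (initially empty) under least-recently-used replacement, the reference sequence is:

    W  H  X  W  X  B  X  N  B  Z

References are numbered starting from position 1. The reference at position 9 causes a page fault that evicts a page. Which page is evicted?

pos 1: W → fault, frames (W)
pos 2: H → fault, frames (W H)
pos 3: X → fault, evict W, frames (H X)
pos 4: W → fault, evict H, frames (X W)
pos 5: X → hit
pos 6: B → fault, evict W, frames (X B)
pos 7: X → hit
pos 8: N → fault, evict B, frames (X N)
pos 9: B → fault, evict X, frames (N B)
At position 9, page X is evicted.

X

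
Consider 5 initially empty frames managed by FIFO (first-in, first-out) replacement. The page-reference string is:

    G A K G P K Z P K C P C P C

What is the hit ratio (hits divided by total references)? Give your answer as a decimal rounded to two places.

0.57

G -> fault, frames (G)
A -> fault, frames (G A)
K -> fault, frames (G A K)
G -> hit
P -> fault, frames (G A K P)
K -> hit
Z -> fault, frames (G A K P Z)
P -> hit
K -> hit
C -> fault, evict G, frames (A K P Z C)
P -> hit
C -> hit
P -> hit
C -> hit
Hits: 8 of 14 references → 8/14 = 0.5714.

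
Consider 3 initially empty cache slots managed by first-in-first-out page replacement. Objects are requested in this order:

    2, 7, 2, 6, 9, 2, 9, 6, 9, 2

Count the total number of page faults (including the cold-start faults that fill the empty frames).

2: miss, frames (2)
7: miss, frames (2 7)
2: hit
6: miss, frames (2 7 6)
9: miss, evict 2, frames (7 6 9)
2: miss, evict 7, frames (6 9 2)
9: hit
6: hit
9: hit
2: hit
Page faults: 5.

5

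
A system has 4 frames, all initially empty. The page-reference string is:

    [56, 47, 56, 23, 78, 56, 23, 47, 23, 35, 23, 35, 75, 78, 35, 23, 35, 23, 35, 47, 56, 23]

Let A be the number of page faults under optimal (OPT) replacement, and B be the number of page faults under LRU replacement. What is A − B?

-1

Under OPT: F F . F F . . . . F . . F . . . . . . F F . → 8 faults.
Under LRU: F F . F F . . . . F . . F F . . . . . F F . → 9 faults.
A − B = 8 − 9 = -1.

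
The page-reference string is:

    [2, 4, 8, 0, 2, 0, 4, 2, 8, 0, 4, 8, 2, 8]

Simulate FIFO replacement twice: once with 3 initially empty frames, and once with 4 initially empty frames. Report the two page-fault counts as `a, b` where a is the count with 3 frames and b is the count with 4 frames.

9, 4

3 frames: F F F F F . F . F F . . F . → 9 faults.
4 frames: F F F F . . . . . . . . . . → 4 faults.
4 < 9: adding a frame reduced faults, as is typical.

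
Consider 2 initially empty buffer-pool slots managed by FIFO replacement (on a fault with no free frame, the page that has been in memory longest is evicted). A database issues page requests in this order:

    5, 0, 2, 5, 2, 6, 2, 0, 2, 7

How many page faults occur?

5 -> fault, frames {5}
0 -> fault, frames {5,0}
2 -> fault, evict 5, frames {0,2}
5 -> fault, evict 0, frames {2,5}
2 -> hit
6 -> fault, evict 2, frames {5,6}
2 -> fault, evict 5, frames {6,2}
0 -> fault, evict 6, frames {2,0}
2 -> hit
7 -> fault, evict 2, frames {0,7}
Page faults: 8.

8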